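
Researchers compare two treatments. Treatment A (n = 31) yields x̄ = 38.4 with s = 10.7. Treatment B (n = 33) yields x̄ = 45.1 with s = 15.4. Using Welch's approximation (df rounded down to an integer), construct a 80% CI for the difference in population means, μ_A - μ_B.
(-10.98, -2.42)

Difference: x̄₁ - x̄₂ = -6.70
SE = √(s₁²/n₁ + s₂²/n₂) = √(10.7²/31 + 15.4²/33) = 3.2985
df = 57.22 → 57 (Welch–Satterthwaite, rounded down)
t* = 1.297

CI: -6.70 ± 1.297 · 3.2985 = -6.70 ± 4.28 = (-10.98, -2.42)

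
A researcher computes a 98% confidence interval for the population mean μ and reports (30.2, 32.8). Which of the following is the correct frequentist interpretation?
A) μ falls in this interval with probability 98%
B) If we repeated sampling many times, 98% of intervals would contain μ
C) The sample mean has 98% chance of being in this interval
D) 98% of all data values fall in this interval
B

A) Wrong — μ is fixed; the randomness lives in the interval, not in μ.
B) Correct — this is the frequentist long-run coverage interpretation.
C) Wrong — x̄ is observed and sits in the interval by construction.
D) Wrong — a CI is about the parameter μ, not individual data values.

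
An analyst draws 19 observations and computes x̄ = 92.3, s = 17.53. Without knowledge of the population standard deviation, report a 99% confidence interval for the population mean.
(80.73, 103.87)

t-interval (σ unknown):
df = n - 1 = 18
t* = 2.878 for 99% confidence

Margin of error = t* · s/√n = 2.878 · 17.53/√19 = 11.57

CI: (80.73, 103.87)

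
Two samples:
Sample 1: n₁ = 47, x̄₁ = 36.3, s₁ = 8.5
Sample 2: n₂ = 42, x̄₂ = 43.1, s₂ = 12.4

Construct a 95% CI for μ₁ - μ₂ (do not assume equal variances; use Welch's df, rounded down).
(-11.35, -2.25)

Difference: x̄₁ - x̄₂ = -6.80
SE = √(s₁²/n₁ + s₂²/n₂) = √(8.5²/47 + 12.4²/42) = 2.2800
df = 71.43 → 71 (Welch–Satterthwaite, rounded down)
t* = 1.994

CI: -6.80 ± 1.994 · 2.2800 = -6.80 ± 4.55 = (-11.35, -2.25)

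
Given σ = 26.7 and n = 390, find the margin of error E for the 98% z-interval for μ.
Margin of error = 3.14

Margin of error = z* · σ/√n
= 2.326 · 26.7/√390
= 2.326 · 26.7/19.7484
= 3.14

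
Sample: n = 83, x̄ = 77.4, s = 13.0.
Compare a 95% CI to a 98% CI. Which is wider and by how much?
98% CI is wider by 1.09

df = 82
95% CI: t* = 1.989, (74.56, 80.24), width = 2 · t* · s/√n = 5.68
98% CI: t* = 2.373, (74.01, 80.79), width = 2 · t* · s/√n = 6.77

The 98% CI is wider by 6.77 - 5.68 = 1.09.
Higher confidence requires a wider interval.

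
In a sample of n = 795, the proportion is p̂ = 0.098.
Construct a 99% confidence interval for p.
(0.071, 0.125)

Proportion CI:
SE = √(p̂(1-p̂)/n) = √(0.098 · 0.902 / 795) = 0.01054

z* = 2.576
Margin = z* · SE = 2.576 · 0.01054 = 0.0272

CI: 0.098 ± 0.0272 = (0.071, 0.125)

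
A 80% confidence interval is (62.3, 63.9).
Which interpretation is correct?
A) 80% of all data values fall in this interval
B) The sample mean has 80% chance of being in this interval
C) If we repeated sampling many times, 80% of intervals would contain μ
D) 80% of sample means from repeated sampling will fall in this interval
C

A) Wrong — a CI is about the parameter μ, not individual data values.
B) Wrong — x̄ is observed and sits in the interval by construction.
C) Correct — this is the frequentist long-run coverage interpretation.
D) Wrong — coverage applies to intervals containing μ, not to future x̄ values.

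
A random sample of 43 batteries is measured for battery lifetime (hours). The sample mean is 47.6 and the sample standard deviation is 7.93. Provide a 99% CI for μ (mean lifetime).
(44.34, 50.86)

t-interval (σ unknown):
df = n - 1 = 42
t* = 2.698 for 99% confidence

Margin of error = t* · s/√n = 2.698 · 7.93/√43 = 3.26

CI: (44.34, 50.86)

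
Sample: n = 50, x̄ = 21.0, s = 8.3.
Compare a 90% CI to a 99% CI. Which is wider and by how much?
99% CI is wider by 2.35

df = 49
90% CI: t* = 1.677, (19.03, 22.97), width = 2 · t* · s/√n = 3.94
99% CI: t* = 2.680, (17.85, 24.15), width = 2 · t* · s/√n = 6.29

The 99% CI is wider by 6.29 - 3.94 = 2.35.
Higher confidence requires a wider interval.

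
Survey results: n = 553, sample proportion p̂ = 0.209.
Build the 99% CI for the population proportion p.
(0.164, 0.254)

Proportion CI:
SE = √(p̂(1-p̂)/n) = √(0.209 · 0.791 / 553) = 0.01729

z* = 2.576
Margin = z* · SE = 2.576 · 0.01729 = 0.0445

CI: 0.209 ± 0.0445 = (0.164, 0.254)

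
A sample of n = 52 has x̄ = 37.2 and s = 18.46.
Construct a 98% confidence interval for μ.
(31.05, 43.35)

t-interval (σ unknown):
df = n - 1 = 51
t* = 2.402 for 98% confidence

Margin of error = t* · s/√n = 2.402 · 18.46/√52 = 6.15

CI: (31.05, 43.35)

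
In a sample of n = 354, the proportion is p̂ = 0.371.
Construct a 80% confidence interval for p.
(0.338, 0.404)

Proportion CI:
SE = √(p̂(1-p̂)/n) = √(0.371 · 0.629 / 354) = 0.02568

z* = 1.282
Margin = z* · SE = 1.282 · 0.02568 = 0.0329

CI: 0.371 ± 0.0329 = (0.338, 0.404)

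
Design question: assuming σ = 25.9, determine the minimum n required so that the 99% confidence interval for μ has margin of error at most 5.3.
n ≥ 159

For margin E ≤ 5.3:
n ≥ (z* · σ / E)²
n ≥ (2.576 · 25.9 / 5.3)²
n ≥ 158.47

Minimum n = 159 (rounding up)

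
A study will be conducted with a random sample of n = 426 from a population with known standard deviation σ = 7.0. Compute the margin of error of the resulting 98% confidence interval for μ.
Margin of error = 0.79

Margin of error = z* · σ/√n
= 2.326 · 7.0/√426
= 2.326 · 7.0/20.6398
= 0.79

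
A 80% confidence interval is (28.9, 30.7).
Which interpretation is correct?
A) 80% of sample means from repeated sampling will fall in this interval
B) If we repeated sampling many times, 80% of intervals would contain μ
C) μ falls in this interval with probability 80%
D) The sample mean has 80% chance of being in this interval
B

A) Wrong — coverage applies to intervals containing μ, not to future x̄ values.
B) Correct — this is the frequentist long-run coverage interpretation.
C) Wrong — μ is fixed; the randomness lives in the interval, not in μ.
D) Wrong — x̄ is observed and sits in the interval by construction.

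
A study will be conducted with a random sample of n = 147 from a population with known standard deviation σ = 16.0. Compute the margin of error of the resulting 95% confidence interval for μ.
Margin of error = 2.59

Margin of error = z* · σ/√n
= 1.960 · 16.0/√147
= 1.960 · 16.0/12.1244
= 2.59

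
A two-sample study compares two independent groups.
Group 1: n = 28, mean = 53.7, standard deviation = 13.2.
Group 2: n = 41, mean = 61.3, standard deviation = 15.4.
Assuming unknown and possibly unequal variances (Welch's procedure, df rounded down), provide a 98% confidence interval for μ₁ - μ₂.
(-15.87, 0.67)

Difference: x̄₁ - x̄₂ = -7.60
SE = √(s₁²/n₁ + s₂²/n₂) = √(13.2²/28 + 15.4²/41) = 3.4651
df = 63.49 → 63 (Welch–Satterthwaite, rounded down)
t* = 2.387

CI: -7.60 ± 2.387 · 3.4651 = -7.60 ± 8.27 = (-15.87, 0.67)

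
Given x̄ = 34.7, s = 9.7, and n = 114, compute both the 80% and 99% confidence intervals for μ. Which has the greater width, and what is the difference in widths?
99% CI is wider by 2.42

df = 113
80% CI: t* = 1.289, (33.53, 35.87), width = 2 · t* · s/√n = 2.34
99% CI: t* = 2.620, (32.32, 37.08), width = 2 · t* · s/√n = 4.76

The 99% CI is wider by 4.76 - 2.34 = 2.42.
Higher confidence requires a wider interval.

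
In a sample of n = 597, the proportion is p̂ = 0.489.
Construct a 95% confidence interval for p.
(0.449, 0.529)

Proportion CI:
SE = √(p̂(1-p̂)/n) = √(0.489 · 0.511 / 597) = 0.02046

z* = 1.960
Margin = z* · SE = 1.960 · 0.02046 = 0.0401

CI: 0.489 ± 0.0401 = (0.449, 0.529)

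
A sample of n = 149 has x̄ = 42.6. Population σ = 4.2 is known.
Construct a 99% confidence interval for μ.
(41.71, 43.49)

z-interval (σ known):
z* = 2.576 for 99% confidence

Margin of error = z* · σ/√n = 2.576 · 4.2/√149 = 0.89

CI: (42.6 - 0.89, 42.6 + 0.89) = (41.71, 43.49)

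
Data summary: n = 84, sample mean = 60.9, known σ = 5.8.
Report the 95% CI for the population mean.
(59.66, 62.14)

z-interval (σ known):
z* = 1.960 for 95% confidence

Margin of error = z* · σ/√n = 1.960 · 5.8/√84 = 1.24

CI: (60.9 - 1.24, 60.9 + 1.24) = (59.66, 62.14)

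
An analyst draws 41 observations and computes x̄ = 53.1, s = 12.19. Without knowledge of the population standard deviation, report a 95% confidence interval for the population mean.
(49.25, 56.95)

t-interval (σ unknown):
df = n - 1 = 40
t* = 2.021 for 95% confidence

Margin of error = t* · s/√n = 2.021 · 12.19/√41 = 3.85

CI: (49.25, 56.95)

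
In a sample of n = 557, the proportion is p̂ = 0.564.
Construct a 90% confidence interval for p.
(0.529, 0.599)

Proportion CI:
SE = √(p̂(1-p̂)/n) = √(0.564 · 0.436 / 557) = 0.02101

z* = 1.645
Margin = z* · SE = 1.645 · 0.02101 = 0.0346

CI: 0.564 ± 0.0346 = (0.529, 0.599)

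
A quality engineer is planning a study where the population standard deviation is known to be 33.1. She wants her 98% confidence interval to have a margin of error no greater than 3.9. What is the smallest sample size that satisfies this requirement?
n ≥ 390

For margin E ≤ 3.9:
n ≥ (z* · σ / E)²
n ≥ (2.326 · 33.1 / 3.9)²
n ≥ 389.71

Minimum n = 390 (rounding up)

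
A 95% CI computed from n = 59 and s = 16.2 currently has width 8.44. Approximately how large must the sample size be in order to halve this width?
n ≈ 236

CI width ∝ 1/√n
To reduce width by factor 2, need √n to grow by 2 → need 2² = 4 times as many samples.

Current: n = 59, width = 8.44
New: n = 236, width ≈ 4.15

Width reduced by factor of 8.44/4.15 = 2.03.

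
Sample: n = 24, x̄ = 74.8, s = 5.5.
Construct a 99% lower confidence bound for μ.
μ ≥ 71.99

Lower bound (one-sided):
t* = 2.500 (one-sided for 99%)
Lower bound = x̄ - t* · s/√n = 74.8 - 2.500 · 5.5/√24 = 71.99

We are 99% confident that μ ≥ 71.99.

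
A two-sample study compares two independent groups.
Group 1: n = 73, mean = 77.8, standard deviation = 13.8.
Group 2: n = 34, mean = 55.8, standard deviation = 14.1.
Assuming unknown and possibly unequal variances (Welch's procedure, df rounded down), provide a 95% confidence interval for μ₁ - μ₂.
(16.19, 27.81)

Difference: x̄₁ - x̄₂ = 22.00
SE = √(s₁²/n₁ + s₂²/n₂) = √(13.8²/73 + 14.1²/34) = 2.9079
df = 63.24 → 63 (Welch–Satterthwaite, rounded down)
t* = 1.998

CI: 22.00 ± 1.998 · 2.9079 = 22.00 ± 5.81 = (16.19, 27.81)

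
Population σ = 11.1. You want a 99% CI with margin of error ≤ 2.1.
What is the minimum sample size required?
n ≥ 186

For margin E ≤ 2.1:
n ≥ (z* · σ / E)²
n ≥ (2.576 · 11.1 / 2.1)²
n ≥ 185.40

Minimum n = 186 (rounding up)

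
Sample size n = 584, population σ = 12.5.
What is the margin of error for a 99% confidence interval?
Margin of error = 1.33

Margin of error = z* · σ/√n
= 2.576 · 12.5/√584
= 2.576 · 12.5/24.1661
= 1.33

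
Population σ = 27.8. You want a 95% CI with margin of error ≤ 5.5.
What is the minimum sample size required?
n ≥ 99

For margin E ≤ 5.5:
n ≥ (z* · σ / E)²
n ≥ (1.960 · 27.8 / 5.5)²
n ≥ 98.15

Minimum n = 99 (rounding up)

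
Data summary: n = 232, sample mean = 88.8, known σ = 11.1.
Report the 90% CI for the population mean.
(87.60, 90.00)

z-interval (σ known):
z* = 1.645 for 90% confidence

Margin of error = z* · σ/√n = 1.645 · 11.1/√232 = 1.20

CI: (88.8 - 1.20, 88.8 + 1.20) = (87.60, 90.00)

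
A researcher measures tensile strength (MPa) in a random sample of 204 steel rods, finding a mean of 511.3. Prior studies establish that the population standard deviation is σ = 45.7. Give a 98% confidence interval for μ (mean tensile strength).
(503.86, 518.74)

z-interval (σ known):
z* = 2.326 for 98% confidence

Margin of error = z* · σ/√n = 2.326 · 45.7/√204 = 7.44

CI: (511.3 - 7.44, 511.3 + 7.44) = (503.86, 518.74)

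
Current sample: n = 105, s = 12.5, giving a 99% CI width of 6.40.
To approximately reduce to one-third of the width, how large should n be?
n ≈ 945

CI width ∝ 1/√n
To reduce width by factor 3, need √n to grow by 3 → need 3² = 9 times as many samples.

Current: n = 105, width = 6.40
New: n = 945, width ≈ 2.10

Width reduced by factor of 6.40/2.10 = 3.05.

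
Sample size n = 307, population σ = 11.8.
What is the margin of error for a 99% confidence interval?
Margin of error = 1.73

Margin of error = z* · σ/√n
= 2.576 · 11.8/√307
= 2.576 · 11.8/17.5214
= 1.73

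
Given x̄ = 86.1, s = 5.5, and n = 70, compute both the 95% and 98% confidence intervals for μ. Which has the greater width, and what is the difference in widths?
98% CI is wider by 0.51

df = 69
95% CI: t* = 1.995, (84.79, 87.41), width = 2 · t* · s/√n = 2.62
98% CI: t* = 2.382, (84.53, 87.67), width = 2 · t* · s/√n = 3.13

The 98% CI is wider by 3.13 - 2.62 = 0.51.
Higher confidence requires a wider interval.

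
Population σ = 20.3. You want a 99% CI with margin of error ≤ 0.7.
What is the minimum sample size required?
n ≥ 5581

For margin E ≤ 0.7:
n ≥ (z* · σ / E)²
n ≥ (2.576 · 20.3 / 0.7)²
n ≥ 5580.69

Minimum n = 5581 (rounding up)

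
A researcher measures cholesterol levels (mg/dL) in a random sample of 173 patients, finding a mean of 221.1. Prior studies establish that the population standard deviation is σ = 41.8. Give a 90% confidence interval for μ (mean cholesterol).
(215.87, 226.33)

z-interval (σ known):
z* = 1.645 for 90% confidence

Margin of error = z* · σ/√n = 1.645 · 41.8/√173 = 5.23

CI: (221.1 - 5.23, 221.1 + 5.23) = (215.87, 226.33)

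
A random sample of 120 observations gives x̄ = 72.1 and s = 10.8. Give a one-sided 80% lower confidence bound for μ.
μ ≥ 71.27

Lower bound (one-sided):
t* = 0.845 (one-sided for 80%)
Lower bound = x̄ - t* · s/√n = 72.1 - 0.845 · 10.8/√120 = 71.27

We are 80% confident that μ ≥ 71.27.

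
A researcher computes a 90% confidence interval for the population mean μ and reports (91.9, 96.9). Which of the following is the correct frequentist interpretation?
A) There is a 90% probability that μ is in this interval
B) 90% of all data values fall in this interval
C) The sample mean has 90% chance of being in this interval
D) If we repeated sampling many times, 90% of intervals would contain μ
D

A) Wrong — μ is fixed; the randomness lives in the interval, not in μ.
B) Wrong — a CI is about the parameter μ, not individual data values.
C) Wrong — x̄ is observed and sits in the interval by construction.
D) Correct — this is the frequentist long-run coverage interpretation.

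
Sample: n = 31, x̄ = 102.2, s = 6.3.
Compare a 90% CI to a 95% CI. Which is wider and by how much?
95% CI is wider by 0.78

df = 30
90% CI: t* = 1.697, (100.28, 104.12), width = 2 · t* · s/√n = 3.84
95% CI: t* = 2.042, (99.89, 104.51), width = 2 · t* · s/√n = 4.62

The 95% CI is wider by 4.62 - 3.84 = 0.78.
Higher confidence requires a wider interval.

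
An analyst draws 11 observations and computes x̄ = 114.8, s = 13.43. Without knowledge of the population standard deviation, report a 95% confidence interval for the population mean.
(105.78, 123.82)

t-interval (σ unknown):
df = n - 1 = 10
t* = 2.228 for 95% confidence

Margin of error = t* · s/√n = 2.228 · 13.43/√11 = 9.02

CI: (105.78, 123.82)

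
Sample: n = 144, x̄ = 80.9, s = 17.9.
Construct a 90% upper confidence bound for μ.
μ ≤ 82.82

Upper bound (one-sided):
t* = 1.287 (one-sided for 90%)
Upper bound = x̄ + t* · s/√n = 80.9 + 1.287 · 17.9/√144 = 82.82

We are 90% confident that μ ≤ 82.82.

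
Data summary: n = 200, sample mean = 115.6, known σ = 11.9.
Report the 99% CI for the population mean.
(113.43, 117.77)

z-interval (σ known):
z* = 2.576 for 99% confidence

Margin of error = z* · σ/√n = 2.576 · 11.9/√200 = 2.17

CI: (115.6 - 2.17, 115.6 + 2.17) = (113.43, 117.77)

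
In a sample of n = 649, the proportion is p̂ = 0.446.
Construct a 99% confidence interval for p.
(0.396, 0.496)

Proportion CI:
SE = √(p̂(1-p̂)/n) = √(0.446 · 0.554 / 649) = 0.01951

z* = 2.576
Margin = z* · SE = 2.576 · 0.01951 = 0.0503

CI: 0.446 ± 0.0503 = (0.396, 0.496)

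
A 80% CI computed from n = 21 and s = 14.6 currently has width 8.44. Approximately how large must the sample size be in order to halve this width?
n ≈ 84

CI width ∝ 1/√n
To reduce width by factor 2, need √n to grow by 2 → need 2² = 4 times as many samples.

Current: n = 21, width = 8.44
New: n = 84, width ≈ 4.12

Width reduced by factor of 8.44/4.12 = 2.05.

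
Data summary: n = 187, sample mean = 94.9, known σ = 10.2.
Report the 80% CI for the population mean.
(93.94, 95.86)

z-interval (σ known):
z* = 1.282 for 80% confidence

Margin of error = z* · σ/√n = 1.282 · 10.2/√187 = 0.96

CI: (94.9 - 0.96, 94.9 + 0.96) = (93.94, 95.86)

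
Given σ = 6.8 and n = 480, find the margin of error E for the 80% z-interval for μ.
Margin of error = 0.40

Margin of error = z* · σ/√n
= 1.282 · 6.8/√480
= 1.282 · 6.8/21.9089
= 0.40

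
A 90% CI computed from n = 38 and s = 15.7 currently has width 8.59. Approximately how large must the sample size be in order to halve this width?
n ≈ 152

CI width ∝ 1/√n
To reduce width by factor 2, need √n to grow by 2 → need 2² = 4 times as many samples.

Current: n = 38, width = 8.59
New: n = 152, width ≈ 4.22

Width reduced by factor of 8.59/4.22 = 2.04.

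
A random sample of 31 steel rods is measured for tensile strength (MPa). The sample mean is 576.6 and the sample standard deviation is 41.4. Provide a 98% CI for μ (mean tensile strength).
(558.33, 594.87)

t-interval (σ unknown):
df = n - 1 = 30
t* = 2.457 for 98% confidence

Margin of error = t* · s/√n = 2.457 · 41.4/√31 = 18.27

CI: (558.33, 594.87)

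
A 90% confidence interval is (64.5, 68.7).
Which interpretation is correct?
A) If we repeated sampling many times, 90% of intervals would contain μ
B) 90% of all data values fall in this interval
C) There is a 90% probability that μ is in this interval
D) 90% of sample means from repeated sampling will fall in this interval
A

A) Correct — this is the frequentist long-run coverage interpretation.
B) Wrong — a CI is about the parameter μ, not individual data values.
C) Wrong — μ is fixed; the randomness lives in the interval, not in μ.
D) Wrong — coverage applies to intervals containing μ, not to future x̄ values.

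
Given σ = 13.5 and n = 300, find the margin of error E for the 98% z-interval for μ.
Margin of error = 1.81

Margin of error = z* · σ/√n
= 2.326 · 13.5/√300
= 2.326 · 13.5/17.3205
= 1.81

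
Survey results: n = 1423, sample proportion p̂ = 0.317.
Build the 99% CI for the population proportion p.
(0.285, 0.349)

Proportion CI:
SE = √(p̂(1-p̂)/n) = √(0.317 · 0.683 / 1423) = 0.01233

z* = 2.576
Margin = z* · SE = 2.576 · 0.01233 = 0.0318

CI: 0.317 ± 0.0318 = (0.285, 0.349)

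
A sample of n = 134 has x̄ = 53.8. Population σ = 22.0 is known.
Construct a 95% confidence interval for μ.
(50.07, 57.53)

z-interval (σ known):
z* = 1.960 for 95% confidence

Margin of error = z* · σ/√n = 1.960 · 22.0/√134 = 3.73

CI: (53.8 - 3.73, 53.8 + 3.73) = (50.07, 57.53)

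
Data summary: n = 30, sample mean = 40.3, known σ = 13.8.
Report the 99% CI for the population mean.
(33.81, 46.79)

z-interval (σ known):
z* = 2.576 for 99% confidence

Margin of error = z* · σ/√n = 2.576 · 13.8/√30 = 6.49

CI: (40.3 - 6.49, 40.3 + 6.49) = (33.81, 46.79)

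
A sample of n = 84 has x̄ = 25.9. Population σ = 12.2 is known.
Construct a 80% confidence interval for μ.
(24.19, 27.61)

z-interval (σ known):
z* = 1.282 for 80% confidence

Margin of error = z* · σ/√n = 1.282 · 12.2/√84 = 1.71

CI: (25.9 - 1.71, 25.9 + 1.71) = (24.19, 27.61)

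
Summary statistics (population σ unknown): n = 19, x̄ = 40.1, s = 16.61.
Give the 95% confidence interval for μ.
(32.09, 48.11)

t-interval (σ unknown):
df = n - 1 = 18
t* = 2.101 for 95% confidence

Margin of error = t* · s/√n = 2.101 · 16.61/√19 = 8.01

CI: (32.09, 48.11)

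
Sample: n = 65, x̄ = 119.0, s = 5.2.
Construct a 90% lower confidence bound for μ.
μ ≥ 118.16

Lower bound (one-sided):
t* = 1.295 (one-sided for 90%)
Lower bound = x̄ - t* · s/√n = 119.0 - 1.295 · 5.2/√65 = 118.16

We are 90% confident that μ ≥ 118.16.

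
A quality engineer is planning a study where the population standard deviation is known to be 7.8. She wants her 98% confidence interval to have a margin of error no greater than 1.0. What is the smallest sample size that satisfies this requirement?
n ≥ 330

For margin E ≤ 1.0:
n ≥ (z* · σ / E)²
n ≥ (2.326 · 7.8 / 1.0)²
n ≥ 329.16

Minimum n = 330 (rounding up)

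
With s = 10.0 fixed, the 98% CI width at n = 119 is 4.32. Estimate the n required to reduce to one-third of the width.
n ≈ 1071

CI width ∝ 1/√n
To reduce width by factor 3, need √n to grow by 3 → need 3² = 9 times as many samples.

Current: n = 119, width = 4.32
New: n = 1071, width ≈ 1.42

Width reduced by factor of 4.32/1.42 = 3.04.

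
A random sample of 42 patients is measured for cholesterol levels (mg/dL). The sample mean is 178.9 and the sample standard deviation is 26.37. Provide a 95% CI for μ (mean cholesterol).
(170.68, 187.12)

t-interval (σ unknown):
df = n - 1 = 41
t* = 2.020 for 95% confidence

Margin of error = t* · s/√n = 2.020 · 26.37/√42 = 8.22

CI: (170.68, 187.12)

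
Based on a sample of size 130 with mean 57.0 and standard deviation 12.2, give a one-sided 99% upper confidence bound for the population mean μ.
μ ≤ 59.52

Upper bound (one-sided):
t* = 2.356 (one-sided for 99%)
Upper bound = x̄ + t* · s/√n = 57.0 + 2.356 · 12.2/√130 = 59.52

We are 99% confident that μ ≤ 59.52.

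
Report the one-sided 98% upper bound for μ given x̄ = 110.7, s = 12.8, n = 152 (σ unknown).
μ ≤ 112.85

Upper bound (one-sided):
t* = 2.072 (one-sided for 98%)
Upper bound = x̄ + t* · s/√n = 110.7 + 2.072 · 12.8/√152 = 112.85

We are 98% confident that μ ≤ 112.85.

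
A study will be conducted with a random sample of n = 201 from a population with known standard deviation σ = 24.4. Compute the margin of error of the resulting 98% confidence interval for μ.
Margin of error = 4.00

Margin of error = z* · σ/√n
= 2.326 · 24.4/√201
= 2.326 · 24.4/14.1774
= 4.00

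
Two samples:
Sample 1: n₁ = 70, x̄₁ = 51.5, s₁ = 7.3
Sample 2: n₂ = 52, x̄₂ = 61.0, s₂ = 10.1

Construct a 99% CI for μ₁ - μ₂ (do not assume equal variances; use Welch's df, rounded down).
(-13.84, -5.16)

Difference: x̄₁ - x̄₂ = -9.50
SE = √(s₁²/n₁ + s₂²/n₂) = √(7.3²/70 + 10.1²/52) = 1.6502
df = 88.42 → 88 (Welch–Satterthwaite, rounded down)
t* = 2.633

CI: -9.50 ± 2.633 · 1.6502 = -9.50 ± 4.34 = (-13.84, -5.16)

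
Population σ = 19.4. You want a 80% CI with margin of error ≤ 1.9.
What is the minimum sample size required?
n ≥ 172

For margin E ≤ 1.9:
n ≥ (z* · σ / E)²
n ≥ (1.282 · 19.4 / 1.9)²
n ≥ 171.35

Minimum n = 172 (rounding up)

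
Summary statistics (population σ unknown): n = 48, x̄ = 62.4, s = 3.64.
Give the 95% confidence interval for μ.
(61.34, 63.46)

t-interval (σ unknown):
df = n - 1 = 47
t* = 2.012 for 95% confidence

Margin of error = t* · s/√n = 2.012 · 3.64/√48 = 1.06

CI: (61.34, 63.46)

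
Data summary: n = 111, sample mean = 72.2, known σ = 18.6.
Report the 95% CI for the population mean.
(68.74, 75.66)

z-interval (σ known):
z* = 1.960 for 95% confidence

Margin of error = z* · σ/√n = 1.960 · 18.6/√111 = 3.46

CI: (72.2 - 3.46, 72.2 + 3.46) = (68.74, 75.66)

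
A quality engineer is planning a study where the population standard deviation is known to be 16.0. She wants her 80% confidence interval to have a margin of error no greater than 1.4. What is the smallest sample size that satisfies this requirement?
n ≥ 215

For margin E ≤ 1.4:
n ≥ (z* · σ / E)²
n ≥ (1.282 · 16.0 / 1.4)²
n ≥ 214.66

Minimum n = 215 (rounding up)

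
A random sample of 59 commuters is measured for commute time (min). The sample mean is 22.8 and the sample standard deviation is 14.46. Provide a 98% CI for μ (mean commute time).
(18.30, 27.30)

t-interval (σ unknown):
df = n - 1 = 58
t* = 2.392 for 98% confidence

Margin of error = t* · s/√n = 2.392 · 14.46/√59 = 4.50

CI: (18.30, 27.30)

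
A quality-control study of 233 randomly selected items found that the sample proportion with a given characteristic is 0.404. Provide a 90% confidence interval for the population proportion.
(0.351, 0.457)

Proportion CI:
SE = √(p̂(1-p̂)/n) = √(0.404 · 0.596 / 233) = 0.03215

z* = 1.645
Margin = z* · SE = 1.645 · 0.03215 = 0.0529

CI: 0.404 ± 0.0529 = (0.351, 0.457)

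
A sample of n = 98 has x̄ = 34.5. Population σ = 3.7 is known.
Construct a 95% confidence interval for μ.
(33.77, 35.23)

z-interval (σ known):
z* = 1.960 for 95% confidence

Margin of error = z* · σ/√n = 1.960 · 3.7/√98 = 0.73

CI: (34.5 - 0.73, 34.5 + 0.73) = (33.77, 35.23)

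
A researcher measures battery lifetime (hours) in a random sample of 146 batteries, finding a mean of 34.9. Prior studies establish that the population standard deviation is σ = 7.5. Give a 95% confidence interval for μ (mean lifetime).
(33.68, 36.12)

z-interval (σ known):
z* = 1.960 for 95% confidence

Margin of error = z* · σ/√n = 1.960 · 7.5/√146 = 1.22

CI: (34.9 - 1.22, 34.9 + 1.22) = (33.68, 36.12)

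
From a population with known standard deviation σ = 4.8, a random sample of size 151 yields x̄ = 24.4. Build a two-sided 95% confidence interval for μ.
(23.63, 25.17)

z-interval (σ known):
z* = 1.960 for 95% confidence

Margin of error = z* · σ/√n = 1.960 · 4.8/√151 = 0.77

CI: (24.4 - 0.77, 24.4 + 0.77) = (23.63, 25.17)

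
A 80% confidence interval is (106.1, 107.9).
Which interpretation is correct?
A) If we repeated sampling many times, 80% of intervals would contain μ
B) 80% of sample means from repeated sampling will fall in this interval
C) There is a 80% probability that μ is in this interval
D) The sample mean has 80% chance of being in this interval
A

A) Correct — this is the frequentist long-run coverage interpretation.
B) Wrong — coverage applies to intervals containing μ, not to future x̄ values.
C) Wrong — μ is fixed; the randomness lives in the interval, not in μ.
D) Wrong — x̄ is observed and sits in the interval by construction.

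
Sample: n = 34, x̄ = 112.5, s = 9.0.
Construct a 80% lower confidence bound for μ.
μ ≥ 111.18

Lower bound (one-sided):
t* = 0.853 (one-sided for 80%)
Lower bound = x̄ - t* · s/√n = 112.5 - 0.853 · 9.0/√34 = 111.18

We are 80% confident that μ ≥ 111.18.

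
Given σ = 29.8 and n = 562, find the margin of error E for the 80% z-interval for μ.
Margin of error = 1.61

Margin of error = z* · σ/√n
= 1.282 · 29.8/√562
= 1.282 · 29.8/23.7065
= 1.61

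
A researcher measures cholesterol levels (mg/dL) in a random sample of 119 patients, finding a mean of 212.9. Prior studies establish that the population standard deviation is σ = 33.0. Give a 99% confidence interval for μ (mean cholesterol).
(205.11, 220.69)

z-interval (σ known):
z* = 2.576 for 99% confidence

Margin of error = z* · σ/√n = 2.576 · 33.0/√119 = 7.79

CI: (212.9 - 7.79, 212.9 + 7.79) = (205.11, 220.69)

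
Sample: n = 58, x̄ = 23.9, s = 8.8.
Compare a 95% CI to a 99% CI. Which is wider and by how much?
99% CI is wider by 1.53

df = 57
95% CI: t* = 2.002, (21.59, 26.21), width = 2 · t* · s/√n = 4.63
99% CI: t* = 2.665, (20.82, 26.98), width = 2 · t* · s/√n = 6.16

The 99% CI is wider by 6.16 - 4.63 = 1.53.
Higher confidence requires a wider interval.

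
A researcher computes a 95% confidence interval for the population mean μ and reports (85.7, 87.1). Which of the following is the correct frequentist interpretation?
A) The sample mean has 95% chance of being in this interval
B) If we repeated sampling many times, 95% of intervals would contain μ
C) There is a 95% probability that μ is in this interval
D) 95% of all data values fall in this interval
B

A) Wrong — x̄ is observed and sits in the interval by construction.
B) Correct — this is the frequentist long-run coverage interpretation.
C) Wrong — μ is fixed; the randomness lives in the interval, not in μ.
D) Wrong — a CI is about the parameter μ, not individual data values.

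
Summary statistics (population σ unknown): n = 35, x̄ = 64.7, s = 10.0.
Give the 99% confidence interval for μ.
(60.09, 69.31)

t-interval (σ unknown):
df = n - 1 = 34
t* = 2.728 for 99% confidence

Margin of error = t* · s/√n = 2.728 · 10.0/√35 = 4.61

CI: (60.09, 69.31)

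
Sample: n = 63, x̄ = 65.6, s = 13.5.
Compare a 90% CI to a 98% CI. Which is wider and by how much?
98% CI is wider by 2.44

df = 62
90% CI: t* = 1.670, (62.76, 68.44), width = 2 · t* · s/√n = 5.68
98% CI: t* = 2.388, (61.54, 69.66), width = 2 · t* · s/√n = 8.12

The 98% CI is wider by 8.12 - 5.68 = 2.44.
Higher confidence requires a wider interval.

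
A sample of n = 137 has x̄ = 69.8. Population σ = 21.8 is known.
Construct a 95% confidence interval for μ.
(66.15, 73.45)

z-interval (σ known):
z* = 1.960 for 95% confidence

Margin of error = z* · σ/√n = 1.960 · 21.8/√137 = 3.65

CI: (69.8 - 3.65, 69.8 + 3.65) = (66.15, 73.45)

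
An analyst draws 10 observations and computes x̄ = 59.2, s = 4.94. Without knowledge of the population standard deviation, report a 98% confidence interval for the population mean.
(54.79, 63.61)

t-interval (σ unknown):
df = n - 1 = 9
t* = 2.821 for 98% confidence

Margin of error = t* · s/√n = 2.821 · 4.94/√10 = 4.41

CI: (54.79, 63.61)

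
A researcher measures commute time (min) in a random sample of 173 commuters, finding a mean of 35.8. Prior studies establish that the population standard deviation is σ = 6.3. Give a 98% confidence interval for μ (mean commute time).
(34.69, 36.91)

z-interval (σ known):
z* = 2.326 for 98% confidence

Margin of error = z* · σ/√n = 2.326 · 6.3/√173 = 1.11

CI: (35.8 - 1.11, 35.8 + 1.11) = (34.69, 36.91)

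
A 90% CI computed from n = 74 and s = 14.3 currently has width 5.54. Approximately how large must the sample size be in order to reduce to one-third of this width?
n ≈ 666

CI width ∝ 1/√n
To reduce width by factor 3, need √n to grow by 3 → need 3² = 9 times as many samples.

Current: n = 74, width = 5.54
New: n = 666, width ≈ 1.83

Width reduced by factor of 5.54/1.83 = 3.03.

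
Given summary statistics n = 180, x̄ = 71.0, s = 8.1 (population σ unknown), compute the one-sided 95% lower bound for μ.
μ ≥ 70.00

Lower bound (one-sided):
t* = 1.653 (one-sided for 95%)
Lower bound = x̄ - t* · s/√n = 71.0 - 1.653 · 8.1/√180 = 70.00

We are 95% confident that μ ≥ 70.00.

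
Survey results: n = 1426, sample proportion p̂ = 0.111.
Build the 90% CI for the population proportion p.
(0.097, 0.125)

Proportion CI:
SE = √(p̂(1-p̂)/n) = √(0.111 · 0.889 / 1426) = 0.00832

z* = 1.645
Margin = z* · SE = 1.645 · 0.00832 = 0.0137

CI: 0.111 ± 0.0137 = (0.097, 0.125)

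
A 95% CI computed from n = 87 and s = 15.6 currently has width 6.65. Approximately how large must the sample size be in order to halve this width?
n ≈ 348

CI width ∝ 1/√n
To reduce width by factor 2, need √n to grow by 2 → need 2² = 4 times as many samples.

Current: n = 87, width = 6.65
New: n = 348, width ≈ 3.29

Width reduced by factor of 6.65/3.29 = 2.02.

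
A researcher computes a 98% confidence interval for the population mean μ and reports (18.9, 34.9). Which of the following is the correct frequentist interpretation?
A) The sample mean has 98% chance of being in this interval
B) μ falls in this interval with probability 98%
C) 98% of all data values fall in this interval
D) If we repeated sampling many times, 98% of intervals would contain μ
D

A) Wrong — x̄ is observed and sits in the interval by construction.
B) Wrong — μ is fixed; the randomness lives in the interval, not in μ.
C) Wrong — a CI is about the parameter μ, not individual data values.
D) Correct — this is the frequentist long-run coverage interpretation.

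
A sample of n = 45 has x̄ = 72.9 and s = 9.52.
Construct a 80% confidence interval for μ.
(71.05, 74.75)

t-interval (σ unknown):
df = n - 1 = 44
t* = 1.301 for 80% confidence

Margin of error = t* · s/√n = 1.301 · 9.52/√45 = 1.85

CI: (71.05, 74.75)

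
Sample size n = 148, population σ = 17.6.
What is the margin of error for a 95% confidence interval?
Margin of error = 2.84

Margin of error = z* · σ/√n
= 1.960 · 17.6/√148
= 1.960 · 17.6/12.1655
= 2.84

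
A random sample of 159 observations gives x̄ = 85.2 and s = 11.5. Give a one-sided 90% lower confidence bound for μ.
μ ≥ 84.03

Lower bound (one-sided):
t* = 1.287 (one-sided for 90%)
Lower bound = x̄ - t* · s/√n = 85.2 - 1.287 · 11.5/√159 = 84.03

We are 90% confident that μ ≥ 84.03.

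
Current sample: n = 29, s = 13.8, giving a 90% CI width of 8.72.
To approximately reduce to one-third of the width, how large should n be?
n ≈ 261

CI width ∝ 1/√n
To reduce width by factor 3, need √n to grow by 3 → need 3² = 9 times as many samples.

Current: n = 29, width = 8.72
New: n = 261, width ≈ 2.82

Width reduced by factor of 8.72/2.82 = 3.09.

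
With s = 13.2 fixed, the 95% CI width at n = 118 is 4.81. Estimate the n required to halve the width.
n ≈ 472

CI width ∝ 1/√n
To reduce width by factor 2, need √n to grow by 2 → need 2² = 4 times as many samples.

Current: n = 118, width = 4.81
New: n = 472, width ≈ 2.39

Width reduced by factor of 4.81/2.39 = 2.01.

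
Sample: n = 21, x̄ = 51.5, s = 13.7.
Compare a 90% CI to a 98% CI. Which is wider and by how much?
98% CI is wider by 4.81

df = 20
90% CI: t* = 1.725, (46.34, 56.66), width = 2 · t* · s/√n = 10.31
98% CI: t* = 2.528, (43.94, 59.06), width = 2 · t* · s/√n = 15.12

The 98% CI is wider by 15.12 - 10.31 = 4.81.
Higher confidence requires a wider interval.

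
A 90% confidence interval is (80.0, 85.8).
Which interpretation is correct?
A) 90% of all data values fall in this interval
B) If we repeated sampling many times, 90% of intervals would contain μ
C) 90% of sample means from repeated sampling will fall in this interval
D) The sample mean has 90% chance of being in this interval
B

A) Wrong — a CI is about the parameter μ, not individual data values.
B) Correct — this is the frequentist long-run coverage interpretation.
C) Wrong — coverage applies to intervals containing μ, not to future x̄ values.
D) Wrong — x̄ is observed and sits in the interval by construction.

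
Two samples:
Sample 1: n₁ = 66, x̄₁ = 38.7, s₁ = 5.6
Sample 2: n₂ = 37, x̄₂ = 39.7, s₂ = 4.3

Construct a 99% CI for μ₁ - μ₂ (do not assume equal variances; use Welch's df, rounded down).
(-3.60, 1.60)

Difference: x̄₁ - x̄₂ = -1.00
SE = √(s₁²/n₁ + s₂²/n₂) = √(5.6²/66 + 4.3²/37) = 0.9874
df = 91.29 → 91 (Welch–Satterthwaite, rounded down)
t* = 2.631

CI: -1.00 ± 2.631 · 0.9874 = -1.00 ± 2.60 = (-3.60, 1.60)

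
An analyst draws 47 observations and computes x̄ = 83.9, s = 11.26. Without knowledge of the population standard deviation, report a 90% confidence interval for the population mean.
(81.14, 86.66)

t-interval (σ unknown):
df = n - 1 = 46
t* = 1.679 for 90% confidence

Margin of error = t* · s/√n = 1.679 · 11.26/√47 = 2.76

CI: (81.14, 86.66)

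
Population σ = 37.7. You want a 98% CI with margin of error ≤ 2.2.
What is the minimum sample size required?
n ≥ 1589

For margin E ≤ 2.2:
n ≥ (z* · σ / E)²
n ≥ (2.326 · 37.7 / 2.2)²
n ≥ 1588.75

Minimum n = 1589 (rounding up)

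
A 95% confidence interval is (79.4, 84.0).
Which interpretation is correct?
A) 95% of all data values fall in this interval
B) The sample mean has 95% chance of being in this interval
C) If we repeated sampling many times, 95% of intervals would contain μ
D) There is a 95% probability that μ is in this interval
C

A) Wrong — a CI is about the parameter μ, not individual data values.
B) Wrong — x̄ is observed and sits in the interval by construction.
C) Correct — this is the frequentist long-run coverage interpretation.
D) Wrong — μ is fixed; the randomness lives in the interval, not in μ.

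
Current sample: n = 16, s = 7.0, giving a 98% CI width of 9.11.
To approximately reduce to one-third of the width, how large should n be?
n ≈ 144

CI width ∝ 1/√n
To reduce width by factor 3, need √n to grow by 3 → need 3² = 9 times as many samples.

Current: n = 16, width = 9.11
New: n = 144, width ≈ 2.75

Width reduced by factor of 9.11/2.75 = 3.31.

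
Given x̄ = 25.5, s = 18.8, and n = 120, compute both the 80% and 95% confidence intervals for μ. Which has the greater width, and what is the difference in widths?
95% CI is wider by 2.38

df = 119
80% CI: t* = 1.289, (23.29, 27.71), width = 2 · t* · s/√n = 4.42
95% CI: t* = 1.980, (22.10, 28.90), width = 2 · t* · s/√n = 6.80

The 95% CI is wider by 6.80 - 4.42 = 2.38.
Higher confidence requires a wider interval.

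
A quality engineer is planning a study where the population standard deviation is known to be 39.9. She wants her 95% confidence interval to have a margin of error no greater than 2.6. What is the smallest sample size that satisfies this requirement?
n ≥ 905

For margin E ≤ 2.6:
n ≥ (z* · σ / E)²
n ≥ (1.960 · 39.9 / 2.6)²
n ≥ 904.71

Minimum n = 905 (rounding up)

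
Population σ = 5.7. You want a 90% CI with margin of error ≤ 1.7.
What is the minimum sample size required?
n ≥ 31

For margin E ≤ 1.7:
n ≥ (z* · σ / E)²
n ≥ (1.645 · 5.7 / 1.7)²
n ≥ 30.42

Minimum n = 31 (rounding up)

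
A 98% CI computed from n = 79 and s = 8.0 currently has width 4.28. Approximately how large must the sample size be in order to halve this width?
n ≈ 316

CI width ∝ 1/√n
To reduce width by factor 2, need √n to grow by 2 → need 2² = 4 times as many samples.

Current: n = 79, width = 4.28
New: n = 316, width ≈ 2.10

Width reduced by factor of 4.28/2.10 = 2.04.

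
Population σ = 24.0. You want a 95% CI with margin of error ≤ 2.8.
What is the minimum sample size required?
n ≥ 283

For margin E ≤ 2.8:
n ≥ (z* · σ / E)²
n ≥ (1.960 · 24.0 / 2.8)²
n ≥ 282.24

Minimum n = 283 (rounding up)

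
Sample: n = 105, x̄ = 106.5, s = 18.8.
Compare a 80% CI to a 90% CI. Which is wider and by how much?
90% CI is wider by 1.36

df = 104
80% CI: t* = 1.290, (104.13, 108.87), width = 2 · t* · s/√n = 4.73
90% CI: t* = 1.660, (103.45, 109.55), width = 2 · t* · s/√n = 6.09

The 90% CI is wider by 6.09 - 4.73 = 1.36.
Higher confidence requires a wider interval.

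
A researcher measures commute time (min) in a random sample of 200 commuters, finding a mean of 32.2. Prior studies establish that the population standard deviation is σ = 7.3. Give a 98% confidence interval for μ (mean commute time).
(31.00, 33.40)

z-interval (σ known):
z* = 2.326 for 98% confidence

Margin of error = z* · σ/√n = 2.326 · 7.3/√200 = 1.20

CI: (32.2 - 1.20, 32.2 + 1.20) = (31.00, 33.40)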